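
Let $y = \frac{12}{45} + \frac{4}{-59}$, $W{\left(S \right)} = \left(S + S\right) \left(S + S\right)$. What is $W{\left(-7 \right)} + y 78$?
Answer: $\frac{62396}{295} \approx 211.51$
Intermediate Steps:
$W{\left(S \right)} = 4 S^{2}$ ($W{\left(S \right)} = 2 S 2 S = 4 S^{2}$)
$y = \frac{176}{885}$ ($y = 12 \cdot \frac{1}{45} + 4 \left(- \frac{1}{59}\right) = \frac{4}{15} - \frac{4}{59} = \frac{176}{885} \approx 0.19887$)
$W{\left(-7 \right)} + y 78 = 4 \left(-7\right)^{2} + \frac{176}{885} \cdot 78 = 4 \cdot 49 + \frac{4576}{295} = 196 + \frac{4576}{295} = \frac{62396}{295}$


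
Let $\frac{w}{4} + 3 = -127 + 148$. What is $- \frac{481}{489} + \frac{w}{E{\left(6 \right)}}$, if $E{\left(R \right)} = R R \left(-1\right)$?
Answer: $- \frac{1459}{489} \approx -2.9836$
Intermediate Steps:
$w = 72$ ($w = -12 + 4 \left(-127 + 148\right) = -12 + 4 \cdot 21 = -12 + 84 = 72$)
$E{\left(R \right)} = - R^{2}$ ($E{\left(R \right)} = R^{2} \left(-1\right) = - R^{2}$)
$- \frac{481}{489} + \frac{w}{E{\left(6 \right)}} = - \frac{481}{489} + \frac{72}{\left(-1\right) 6^{2}} = \left(-481\right) \frac{1}{489} + \frac{72}{\left(-1\right) 36} = - \frac{481}{489} + \frac{72}{-36} = - \frac{481}{489} + 72 \left(- \frac{1}{36}\right) = - \frac{481}{489} - 2 = - \frac{1459}{489}$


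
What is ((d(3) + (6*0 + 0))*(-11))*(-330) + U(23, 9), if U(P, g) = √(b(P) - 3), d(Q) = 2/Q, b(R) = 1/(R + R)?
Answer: 2420 + I*√6302/46 ≈ 2420.0 + 1.7258*I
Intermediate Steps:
b(R) = 1/(2*R)
U(P, g) = √(-3 + 1/(2*P)) (U(P, g) = √(1/(2*P) - 3) = √(-3 + 1/(2*P)))
((d(3) + (6*0 + 0))*(-11))*(-330) + U(23, 9) = ((2/3 + (6*0 + 0))*(-11))*(-330) + √(-12 + 2/23)/2 = ((2*(⅓) + (0 + 0))*(-11))*(-330) + √(-12 + 2*(1/23))/2 = ((⅔ + 0)*(-11))*(-330) + √(-12 + 2/23)/2 = ((⅔)*(-11))*(-330) + √(-274/23)/2 = -22/3*(-330) + (I*√6302/23)/2 = 2420 + I*√6302/46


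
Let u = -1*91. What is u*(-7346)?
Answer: 668486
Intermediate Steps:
u = -91
u*(-7346) = -91*(-7346) = 668486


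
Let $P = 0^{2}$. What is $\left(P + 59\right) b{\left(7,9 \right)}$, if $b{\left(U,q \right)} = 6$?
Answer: $354$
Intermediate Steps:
$P = 0$
$\left(P + 59\right) b{\left(7,9 \right)} = \left(0 + 59\right) 6 = 59 \cdot 6 = 354$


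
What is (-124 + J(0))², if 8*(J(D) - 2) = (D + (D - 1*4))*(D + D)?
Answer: 14884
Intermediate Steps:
J(D) = 2 + D*(-4 + 2*D)/4 (J(D) = 2 + ((D + (D - 1*4))*(D + D))/8 = 2 + ((D + (D - 4))*(2*D))/8 = 2 + ((D + (-4 + D))*(2*D))/8 = 2 + ((-4 + 2*D)*(2*D))/8 = 2 + (2*D*(-4 + 2*D))/8 = 2 + D*(-4 + 2*D)/4)
(-124 + J(0))² = (-124 + (2 + (½)*0² - 1*0))² = (-124 + (2 + (½)*0 + 0))² = (-124 + (2 + 0 + 0))² = (-124 + 2)² = (-122)² = 14884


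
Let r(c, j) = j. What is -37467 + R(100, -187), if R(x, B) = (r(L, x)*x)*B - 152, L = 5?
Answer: -1907619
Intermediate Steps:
R(x, B) = -152 + B*x**2 (R(x, B) = (x*x)*B - 152 = x**2*B - 152 = B*x**2 - 152 = -152 + B*x**2)
-37467 + R(100, -187) = -37467 + (-152 - 187*100**2) = -37467 + (-152 - 187*10000) = -37467 + (-152 - 1870000) = -37467 - 1870152 = -1907619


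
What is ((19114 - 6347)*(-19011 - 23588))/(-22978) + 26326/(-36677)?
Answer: 19946600859313/842764106 ≈ 23668.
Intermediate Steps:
((19114 - 6347)*(-19011 - 23588))/(-22978) + 26326/(-36677) = (12767*(-42599))*(-1/22978) + 26326*(-1/36677) = -543861433*(-1/22978) - 26326/36677 = 543861433/22978 - 26326/36677 = 19946600859313/842764106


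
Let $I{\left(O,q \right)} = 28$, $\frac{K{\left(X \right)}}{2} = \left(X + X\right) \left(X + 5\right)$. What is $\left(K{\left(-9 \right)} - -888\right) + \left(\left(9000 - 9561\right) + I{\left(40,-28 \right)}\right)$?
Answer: $499$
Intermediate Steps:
$K{\left(X \right)} = 4 X \left(5 + X\right)$ ($K{\left(X \right)} = 2 \left(X + X\right) \left(X + 5\right) = 2 \cdot 2 X \left(5 + X\right) = 4 X \left(5 + X\right)$)
$\left(K{\left(-9 \right)} - -888\right) + \left(\left(9000 - 9561\right) + I{\left(40,-28 \right)}\right) = \left(4 \left(-9\right) \left(5 - 9\right) - -888\right) + \left(\left(9000 - 9561\right) + 28\right) = \left(4 \left(-9\right) \left(-4\right) + 888\right) + \left(\left(9000 - 9561\right) + 28\right) = \left(144 + 888\right) + \left(\left(9000 - 9561\right) + 28\right) = 1032 + \left(-561 + 28\right) = 1032 - 533 = 499$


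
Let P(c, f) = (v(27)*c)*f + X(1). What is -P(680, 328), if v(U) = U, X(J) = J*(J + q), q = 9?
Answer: -6022090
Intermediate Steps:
X(J) = J*(9 + J) (X(J) = J*(J + 9) = J*(9 + J))
P(c, f) = 10 + 27*c*f (P(c, f) = (27*c)*f + 1*(9 + 1) = 27*c*f + 1*10 = 27*c*f + 10 = 10 + 27*c*f)
-P(680, 328) = -(10 + 27*680*328) = -(10 + 6022080) = -1*6022090 = -6022090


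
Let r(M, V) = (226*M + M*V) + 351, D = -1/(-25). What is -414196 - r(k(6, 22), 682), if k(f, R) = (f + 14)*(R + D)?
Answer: -4073967/5 ≈ -8.1479e+5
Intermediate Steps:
D = 1/25 (D = -1*(-1/25) = 1/25 ≈ 0.040000)
k(f, R) = (14 + f)*(1/25 + R) (k(f, R) = (f + 14)*(R + 1/25) = (14 + f)*(1/25 + R))
r(M, V) = 351 + 226*M + M*V
-414196 - r(k(6, 22), 682) = -414196 - (351 + 226*(14/25 + 14*22 + (1/25)*6 + 22*6) + (14/25 + 14*22 + (1/25)*6 + 22*6)*682) = -414196 - (351 + 226*(14/25 + 308 + 6/25 + 132) + (14/25 + 308 + 6/25 + 132)*682) = -414196 - (351 + 226*(2204/5) + (2204/5)*682) = -414196 - (351 + 498104/5 + 1503128/5) = -414196 - 1*2002987/5 = -414196 - 2002987/5 = -4073967/5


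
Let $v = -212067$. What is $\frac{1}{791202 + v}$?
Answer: $\frac{1}{579135} \approx 1.7267 \cdot 10^{-6}$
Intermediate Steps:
$\frac{1}{791202 + v} = \frac{1}{791202 - 212067} = \frac{1}{579135}$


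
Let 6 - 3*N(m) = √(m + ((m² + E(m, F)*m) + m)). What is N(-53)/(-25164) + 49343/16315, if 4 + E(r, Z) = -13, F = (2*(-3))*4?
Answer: 620817311/205275330 + √901/37746 ≈ 3.0251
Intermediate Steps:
F = -24 (F = -6*4 = -24)
E(r, Z) = -17 (E(r, Z) = -4 - 13 = -17)
N(m) = 2 - √(m² - 15*m)/3 (N(m) = 2 - √(m + ((m² - 17*m) + m))/3 = 2 - √(m + (m² - 16*m))/3 = 2 - √(m² - 15*m)/3)
N(-53)/(-25164) + 49343/16315 = (2 - 2*√901/3)/(-25164) + 49343/16315 = (2 - 2*√901/3)*(-1/25164) + 49343*(1/16315) = (2 - 2*√901/3)*(-1/25164) + 49343/16315 = (-1/12582 + √901/37746) + 49343/16315 = 620817311/205275330 + √901/37746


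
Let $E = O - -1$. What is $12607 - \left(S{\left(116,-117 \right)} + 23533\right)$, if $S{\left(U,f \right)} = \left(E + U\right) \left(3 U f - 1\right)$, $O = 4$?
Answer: $4915831$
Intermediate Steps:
$E = 5$ ($E = 4 - -1 = 4 + 1 = 5$)
$S{\left(U,f \right)} = \left(-1 + 3 U f\right) \left(5 + U\right)$ ($S{\left(U,f \right)} = \left(5 + U\right) \left(3 U f - 1\right) = \left(5 + U\right) \left(-1 + 3 U f\right) = \left(-1 + 3 U f\right) \left(5 + U\right)$)
$12607 - \left(S{\left(116,-117 \right)} + 23533\right) = 12607 - \left(\left(-5 - 116 + 3 \left(-117\right) 116^{2} + 15 \cdot 116 \left(-117\right)\right) + 23533\right) = 12607 - \left(\left(-5 - 116 + 3 \left(-117\right) 13456 - 203580\right) + 23533\right) = 12607 - \left(\left(-5 - 116 - 4723056 - 203580\right) + 23533\right) = 12607 - \left(-4926757 + 23533\right) = 12607 - -4903224 = 12607 + 4903224 = 4915831$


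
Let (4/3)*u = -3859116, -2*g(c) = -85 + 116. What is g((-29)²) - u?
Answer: 5788643/2 ≈ 2.8943e+6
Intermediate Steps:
g(c) = -31/2 (g(c) = -(-85 + 116)/2 = -½*31 = -31/2)
u = -2894337 (u = (¾)*(-3859116) = -2894337)
g((-29)²) - u = -31/2 - 1*(-2894337) = -31/2 + 2894337 = 5788643/2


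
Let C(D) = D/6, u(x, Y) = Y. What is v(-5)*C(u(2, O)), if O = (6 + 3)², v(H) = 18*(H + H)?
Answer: -2430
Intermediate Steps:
v(H) = 36*H (v(H) = 18*(2*H) = 36*H)
O = 81 (O = 9² = 81)
C(D) = D/6 (C(D) = D*(⅙) = D/6)
v(-5)*C(u(2, O)) = (36*(-5))*((⅙)*81) = -180*27/2 = -2430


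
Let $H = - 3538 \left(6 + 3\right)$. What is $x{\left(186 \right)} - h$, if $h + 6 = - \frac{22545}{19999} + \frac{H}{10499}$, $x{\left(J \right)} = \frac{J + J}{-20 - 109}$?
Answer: $\frac{65696761993}{9028688543} \approx 7.2764$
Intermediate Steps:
$H = -31842$ ($H = \left(-3538\right) 9 = -31842$)
$x{\left(J \right)} = - \frac{2 J}{129}$ ($x{\left(J \right)} = \frac{2 J}{-129} = 2 J \left(- \frac{1}{129}\right) = - \frac{2 J}{129}$)
$h = - \frac{2133325119}{209969501}$ ($h = -6 - \left(\frac{22545}{19999} + \frac{31842}{10499}\right) = -6 - \frac{873508113}{209969501} = - \frac{2133325119}{209969501} \approx -10.16$)
$x{\left(186 \right)} - h = \left(- \frac{2}{129}\right) 186 - - \frac{2133325119}{209969501} = - \frac{124}{43} + \frac{2133325119}{209969501} = \frac{65696761993}{9028688543}$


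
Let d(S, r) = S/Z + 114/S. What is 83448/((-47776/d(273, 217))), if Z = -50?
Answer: 239318433/27172600 ≈ 8.8073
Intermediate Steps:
d(S, r) = 114/S - S/50 (d(S, r) = S/(-50) + 114/S = S*(-1/50) + 114/S = -S/50 + 114/S = 114/S - S/50)
83448/((-47776/d(273, 217))) = 83448/((-47776/(114/273 - 1/50*273))) = 83448/((-47776/(114*(1/273) - 273/50))) = 83448/((-47776/(38/91 - 273/50))) = 83448/((-47776/(-22943/4550))) = 83448/((-47776*(-4550/22943))) = 83448/(217380800/22943) = 83448*(22943/217380800) = 239318433/27172600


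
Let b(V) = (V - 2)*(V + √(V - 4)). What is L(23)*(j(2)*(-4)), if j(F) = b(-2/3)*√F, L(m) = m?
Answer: 736*√2*(-2 + I*√42)/9 ≈ -231.3 + 749.51*I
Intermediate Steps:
b(V) = (-2 + V)*(V + √(-4 + V))
j(F) = √F*(16/9 - 8*I*√42/9) (j(F) = ((-2/3)² - (-4)/3 - 2*√(-4 - 2/3) + (-2/3)*√(-4 - 2/3))*√F = ((-2*⅓)² - (-4)/3 - 2*√(-4 - 2*⅓) + (-2*⅓)*√(-4 - 2*⅓))*√F = ((-⅔)² - 2*(-⅔) - 2*√(-4 - ⅔) - 2*√(-4 - ⅔)/3)*√F = (4/9 + 4/3 - 2*I*√42/3 - 2*I*√42/9)*√F = (16/9 - 8*I*√42/9)*√F = √F*(16/9 - 8*I*√42/9))
L(23)*(j(2)*(-4)) = 23*((8*√2*(2 - I*√42)/9)*(-4)) = 23*(-32*√2*(2 - I*√42)/9) = -736*√2*(2 - I*√42)/9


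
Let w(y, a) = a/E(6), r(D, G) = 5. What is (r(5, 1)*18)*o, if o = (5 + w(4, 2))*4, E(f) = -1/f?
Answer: -2520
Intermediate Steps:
w(y, a) = -6*a (w(y, a) = a/((-1/6)) = a/((-1*⅙)) = a/(-⅙) = a*(-6) = -6*a)
o = -28 (o = (5 - 6*2)*4 = (5 - 12)*4 = -7*4 = -28)
(r(5, 1)*18)*o = (5*18)*(-28) = 90*(-28) = -2520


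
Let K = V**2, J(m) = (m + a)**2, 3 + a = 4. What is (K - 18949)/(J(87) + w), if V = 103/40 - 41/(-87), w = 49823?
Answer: -229367588399/697159396800 ≈ -0.32900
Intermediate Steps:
a = 1 (a = -3 + 4 = 1)
V = 10601/3480 (V = 103*(1/40) - 41*(-1/87) = 103/40 + 41/87 = 10601/3480 ≈ 3.0463)
J(m) = (1 + m)**2 (J(m) = (m + 1)**2 = (1 + m)**2)
K = 112381201/12110400 (K = (10601/3480)**2 = 112381201/12110400 ≈ 9.2797)
(K - 18949)/(J(87) + w) = (112381201/12110400 - 18949)/((1 + 87)**2 + 49823) = -229367588399/(12110400*(88**2 + 49823)) = -229367588399/(12110400*(7744 + 49823)) = -229367588399/12110400/57567 = -229367588399/12110400*1/57567 = -229367588399/697159396800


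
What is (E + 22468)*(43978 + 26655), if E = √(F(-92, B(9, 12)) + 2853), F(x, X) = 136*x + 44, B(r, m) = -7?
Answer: 1586982244 + 70633*I*√9615 ≈ 1.587e+9 + 6.926e+6*I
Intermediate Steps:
F(x, X) = 44 + 136*x
E = I*√9615 (E = √((44 + 136*(-92)) + 2853) = √((44 - 12512) + 2853) = √(-12468 + 2853) = √(-9615) = I*√9615 ≈ 98.056*I)
(E + 22468)*(43978 + 26655) = (I*√9615 + 22468)*(43978 + 26655) = (22468 + I*√9615)*70633 = 1586982244 + 70633*I*√9615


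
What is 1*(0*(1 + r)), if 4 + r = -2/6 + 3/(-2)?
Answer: 0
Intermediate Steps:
r = -35/6 (r = -4 + (-2/6 + 3/(-2)) = -4 + (-2*1/6 + 3*(-1/2)) = -4 + (-1/3 - 3/2) = -4 - 11/6 = -35/6 ≈ -5.8333)
1*(0*(1 + r)) = 1*(0*(1 - 35/6)) = 1*(0*(-29/6)) = 1*0 = 0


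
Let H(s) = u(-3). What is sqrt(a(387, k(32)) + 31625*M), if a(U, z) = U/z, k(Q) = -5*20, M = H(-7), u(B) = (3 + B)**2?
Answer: 3*I*sqrt(43)/10 ≈ 1.9672*I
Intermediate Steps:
H(s) = 0 (H(s) = (3 - 3)**2 = 0**2 = 0)
M = 0
k(Q) = -100
sqrt(a(387, k(32)) + 31625*M) = sqrt(387/(-100) + 31625*0) = sqrt(387*(-1/100) + 0) = sqrt(-387/100 + 0) = sqrt(-387/100) = 3*I*sqrt(43)/10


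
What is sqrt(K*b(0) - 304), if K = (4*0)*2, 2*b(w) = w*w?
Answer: 4*I*sqrt(19) ≈ 17.436*I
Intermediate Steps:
b(w) = w**2/2 (b(w) = (w*w)/2 = w**2/2)
K = 0 (K = 0*2 = 0)
sqrt(K*b(0) - 304) = sqrt(0*((1/2)*0**2) - 304) = sqrt(0*((1/2)*0) - 304) = sqrt(0*0 - 304) = sqrt(0 - 304) = sqrt(-304) = 4*I*sqrt(19)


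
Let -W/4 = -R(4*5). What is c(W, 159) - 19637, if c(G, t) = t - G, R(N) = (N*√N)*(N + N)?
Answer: -19478 - 6400*√5 ≈ -33789.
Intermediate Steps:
R(N) = 2*N^(5/2) (R(N) = N^(3/2)*(2*N) = 2*N^(5/2))
W = 6400*√5 (W = -(-4)*2*(4*5)^(5/2) = -(-4)*2*20^(5/2) = -(-4)*2*(800*√5) = -(-4)*1600*√5 = -(-6400)*√5 = 6400*√5 ≈ 14311.)
c(W, 159) - 19637 = (159 - 6400*√5) - 19637 = -19478 - 6400*√5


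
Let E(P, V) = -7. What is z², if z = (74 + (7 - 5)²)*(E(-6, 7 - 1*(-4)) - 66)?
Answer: 32421636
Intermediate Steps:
z = -5694 (z = (74 + (7 - 5)²)*(-7 - 66) = (74 + 2²)*(-73) = (74 + 4)*(-73) = 78*(-73) = -5694)
z² = (-5694)² = 32421636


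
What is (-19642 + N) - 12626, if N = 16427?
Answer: -15841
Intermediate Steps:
(-19642 + N) - 12626 = (-19642 + 16427) - 12626 = -3215 - 12626 = -15841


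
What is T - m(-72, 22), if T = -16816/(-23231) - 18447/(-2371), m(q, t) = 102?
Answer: -5149818509/55080701 ≈ -93.496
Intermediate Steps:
T = 468412993/55080701 (T = -16816*(-1/23231) - 18447*(-1/2371) = 16816/23231 + 18447/2371 = 468412993/55080701 ≈ 8.5041)
T - m(-72, 22) = 468412993/55080701 - 1*102 = 468412993/55080701 - 102 = -5149818509/55080701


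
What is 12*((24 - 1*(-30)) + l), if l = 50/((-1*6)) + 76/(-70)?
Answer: 18724/35 ≈ 534.97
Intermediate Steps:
l = -989/105 (l = 50/(-6) + 76*(-1/70) = 50*(-⅙) - 38/35 = -25/3 - 38/35 = -989/105 ≈ -9.4191)
12*((24 - 1*(-30)) + l) = 12*((24 - 1*(-30)) - 989/105) = 12*((24 + 30) - 989/105) = 12*(54 - 989/105) = 12*(4681/105) = 18724/35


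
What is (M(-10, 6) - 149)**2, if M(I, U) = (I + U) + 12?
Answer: 19881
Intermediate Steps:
M(I, U) = 12 + I + U
(M(-10, 6) - 149)**2 = ((12 - 10 + 6) - 149)**2 = (8 - 149)**2 = (-141)**2 = 19881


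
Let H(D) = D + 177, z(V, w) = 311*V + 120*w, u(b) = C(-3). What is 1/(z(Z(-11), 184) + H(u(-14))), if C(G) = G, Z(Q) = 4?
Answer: 1/23498 ≈ 4.2557e-5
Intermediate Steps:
u(b) = -3
z(V, w) = 120*w + 311*V
H(D) = 177 + D
1/(z(Z(-11), 184) + H(u(-14))) = 1/((120*184 + 311*4) + (177 - 3)) = 1/((22080 + 1244) + 174) = 1/(23324 + 174) = 1/23498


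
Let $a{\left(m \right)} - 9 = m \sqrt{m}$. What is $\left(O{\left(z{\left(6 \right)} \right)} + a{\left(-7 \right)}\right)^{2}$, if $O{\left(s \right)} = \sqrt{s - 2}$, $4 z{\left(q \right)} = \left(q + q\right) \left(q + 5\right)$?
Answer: $\left(9 + \sqrt{31} - 7 i \sqrt{7}\right)^{2} \approx -130.78 - 539.6 i$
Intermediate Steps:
$a{\left(m \right)} = 9 + m^{\frac{3}{2}}$ ($a{\left(m \right)} = 9 + m \sqrt{m} = 9 + m^{\frac{3}{2}}$)
$z{\left(q \right)} = \frac{q \left(5 + q\right)}{2}$ ($z{\left(q \right)} = \frac{\left(q + q\right) \left(q + 5\right)}{4} = \frac{2 q \left(5 + q\right)}{4} = \frac{q \left(5 + q\right)}{2}$)
$O{\left(s \right)} = \sqrt{-2 + s}$
$\left(O{\left(z{\left(6 \right)} \right)} + a{\left(-7 \right)}\right)^{2} = \left(\sqrt{-2 + \frac{1}{2} \cdot 6 \left(5 + 6\right)} + \left(9 + \left(-7\right)^{\frac{3}{2}}\right)\right)^{2} = \left(\sqrt{-2 + \frac{1}{2} \cdot 6 \cdot 11} + \left(9 - 7 i \sqrt{7}\right)\right)^{2} = \left(\sqrt{-2 + 33} + \left(9 - 7 i \sqrt{7}\right)\right)^{2} = \left(\sqrt{31} + \left(9 - 7 i \sqrt{7}\right)\right)^{2} = \left(9 + \sqrt{31} - 7 i \sqrt{7}\right)^{2}$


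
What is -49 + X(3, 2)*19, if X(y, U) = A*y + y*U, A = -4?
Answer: -163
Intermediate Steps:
X(y, U) = -4*y + U*y (X(y, U) = -4*y + y*U = -4*y + U*y)
-49 + X(3, 2)*19 = -49 + (3*(-4 + 2))*19 = -49 + (3*(-2))*19 = -49 - 6*19 = -49 - 114 = -163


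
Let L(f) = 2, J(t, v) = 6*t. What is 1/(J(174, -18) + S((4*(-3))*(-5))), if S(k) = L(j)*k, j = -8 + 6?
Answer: 1/1164 ≈ 0.00085911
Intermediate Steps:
j = -2
S(k) = 2*k
1/(J(174, -18) + S((4*(-3))*(-5))) = 1/(6*174 + 2*((4*(-3))*(-5))) = 1/(1044 + 2*(-12*(-5))) = 1/(1044 + 2*60) = 1/(1044 + 120) = 1/1164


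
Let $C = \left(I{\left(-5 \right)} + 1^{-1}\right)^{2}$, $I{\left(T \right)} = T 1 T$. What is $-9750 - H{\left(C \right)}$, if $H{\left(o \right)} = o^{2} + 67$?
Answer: $-466793$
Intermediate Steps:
$I{\left(T \right)} = T^{2}$ ($I{\left(T \right)} = T T = T^{2}$)
$C = 676$ ($C = \left(\left(-5\right)^{2} + 1^{-1}\right)^{2} = \left(25 + 1\right)^{2} = 26^{2} = 676$)
$H{\left(o \right)} = 67 + o^{2}$
$-9750 - H{\left(C \right)} = -9750 - \left(67 + 676^{2}\right) = -9750 - \left(67 + 456976\right) = -9750 - 457043 = -466793$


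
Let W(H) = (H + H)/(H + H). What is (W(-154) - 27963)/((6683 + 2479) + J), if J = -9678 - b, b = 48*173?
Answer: 13981/4410 ≈ 3.1703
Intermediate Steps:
b = 8304
W(H) = 1 (W(H) = (2*H)/((2*H)) = (2*H)*(1/(2*H)) = 1)
J = -17982 (J = -9678 - 1*8304 = -9678 - 8304 = -17982)
(W(-154) - 27963)/((6683 + 2479) + J) = (1 - 27963)/((6683 + 2479) - 17982) = -27962/(9162 - 17982) = -27962/(-8820) = -27962*(-1/8820) = 13981/4410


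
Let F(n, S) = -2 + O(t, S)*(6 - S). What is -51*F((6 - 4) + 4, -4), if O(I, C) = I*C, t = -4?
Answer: -8058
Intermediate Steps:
O(I, C) = C*I
F(n, S) = -2 - 4*S*(6 - S) (F(n, S) = -2 + (S*(-4))*(6 - S) = -2 + (-4*S)*(6 - S) = -2 - 4*S*(6 - S))
-51*F((6 - 4) + 4, -4) = -51*(-2 - 24*(-4) + 4*(-4)²) = -51*(-2 + 96 + 4*16) = -51*(-2 + 96 + 64) = -51*158 = -8058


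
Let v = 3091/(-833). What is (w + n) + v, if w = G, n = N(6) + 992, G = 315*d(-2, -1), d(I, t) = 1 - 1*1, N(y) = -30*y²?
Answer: -76395/833 ≈ -91.711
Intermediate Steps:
d(I, t) = 0 (d(I, t) = 1 - 1 = 0)
v = -3091/833 (v = 3091*(-1/833) = -3091/833 ≈ -3.7107)
G = 0 (G = 315*0 = 0)
n = -88 (n = -30*6² + 992 = -30*36 + 992 = -1080 + 992 = -88)
w = 0
(w + n) + v = (0 - 88) - 3091/833 = -88 - 3091/833 = -76395/833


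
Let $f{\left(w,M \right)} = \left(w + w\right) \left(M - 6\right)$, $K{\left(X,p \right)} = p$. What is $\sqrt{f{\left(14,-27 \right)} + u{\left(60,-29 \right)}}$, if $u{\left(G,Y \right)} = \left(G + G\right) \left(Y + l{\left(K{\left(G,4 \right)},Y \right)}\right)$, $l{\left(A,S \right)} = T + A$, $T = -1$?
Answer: $2 i \sqrt{1011} \approx 63.592 i$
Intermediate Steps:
$l{\left(A,S \right)} = -1 + A$
$f{\left(w,M \right)} = 2 w \left(-6 + M\right)$
$u{\left(G,Y \right)} = 2 G \left(3 + Y\right)$ ($u{\left(G,Y \right)} = \left(G + G\right) \left(Y + \left(-1 + 4\right)\right) = 2 G \left(Y + 3\right) = 2 G \left(3 + Y\right)$)
$\sqrt{f{\left(14,-27 \right)} + u{\left(60,-29 \right)}} = \sqrt{2 \cdot 14 \left(-6 - 27\right) + 2 \cdot 60 \left(3 - 29\right)} = \sqrt{2 \cdot 14 \left(-33\right) + 2 \cdot 60 \left(-26\right)} = \sqrt{-924 - 3120} = \sqrt{-4044} = 2 i \sqrt{1011}$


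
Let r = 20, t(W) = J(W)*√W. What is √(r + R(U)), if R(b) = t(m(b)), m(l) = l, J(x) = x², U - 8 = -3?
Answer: √(20 + 25*√5) ≈ 8.7122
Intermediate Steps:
U = 5 (U = 8 - 3 = 5)
t(W) = W^(5/2) (t(W) = W²*√W = W^(5/2))
R(b) = b^(5/2)
√(r + R(U)) = √(20 + 5^(5/2)) = √(20 + 25*√5)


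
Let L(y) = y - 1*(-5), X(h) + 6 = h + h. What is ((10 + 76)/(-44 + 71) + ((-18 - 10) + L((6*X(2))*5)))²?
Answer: 4644025/729 ≈ 6370.4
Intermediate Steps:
X(h) = -6 + 2*h (X(h) = -6 + (h + h) = -6 + 2*h)
L(y) = 5 + y (L(y) = y + 5 = 5 + y)
((10 + 76)/(-44 + 71) + ((-18 - 10) + L((6*X(2))*5)))² = ((10 + 76)/(-44 + 71) + ((-18 - 10) + (5 + (6*(-6 + 2*2))*5)))² = (86/27 + (-28 + (5 + (6*(-6 + 4))*5)))² = (86*(1/27) + (-28 + (5 + (6*(-2))*5)))² = (86/27 + (-28 + (5 - 12*5)))² = (86/27 + (-28 + (5 - 60)))² = (86/27 + (-28 - 55))² = (86/27 - 83)² = (-2155/27)² = 4644025/729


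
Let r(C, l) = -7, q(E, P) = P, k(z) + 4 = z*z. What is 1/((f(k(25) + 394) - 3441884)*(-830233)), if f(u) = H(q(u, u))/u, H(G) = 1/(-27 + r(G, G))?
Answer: 34510/98614591582153953 ≈ 3.4995e-13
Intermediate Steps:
k(z) = -4 + z² (k(z) = -4 + z*z = -4 + z²)
H(G) = -1/34 (H(G) = 1/(-27 - 7) = 1/(-34) = -1/34)
f(u) = -1/(34*u)
1/((f(k(25) + 394) - 3441884)*(-830233)) = 1/(-1/(34*((-4 + 25²) + 394)) - 3441884*(-830233)) = -1/830233/(-1/(34*((-4 + 625) + 394)) - 3441884) = -1/830233/(-1/(34*(621 + 394)) - 3441884) = -1/830233/(-1/34/1015 - 3441884) = -1/830233/(-1/34*1/1015 - 3441884) = -1/830233/(-1/34510 - 3441884) = -1/830233/(-118779416841/34510) = -34510/118779416841*(-1/830233) = 34510/98614591582153953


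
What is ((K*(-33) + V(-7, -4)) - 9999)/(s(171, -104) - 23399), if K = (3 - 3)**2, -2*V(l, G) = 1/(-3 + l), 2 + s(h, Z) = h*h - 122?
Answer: -199979/114360 ≈ -1.7487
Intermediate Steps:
s(h, Z) = -124 + h**2 (s(h, Z) = -2 + (h*h - 122) = -2 + (h**2 - 122) = -2 + (-122 + h**2) = -124 + h**2)
V(l, G) = -1/(2*(-3 + l))
K = 0 (K = 0**2 = 0)
((K*(-33) + V(-7, -4)) - 9999)/(s(171, -104) - 23399) = ((0*(-33) - 1/(-6 + 2*(-7))) - 9999)/((-124 + 171**2) - 23399) = ((0 - 1/(-6 - 14)) - 9999)/((-124 + 29241) - 23399) = ((0 - 1/(-20)) - 9999)/(29117 - 23399) = ((0 - 1*(-1/20)) - 9999)/5718 = ((0 + 1/20) - 9999)*(1/5718) = (1/20 - 9999)*(1/5718) = -199979/20*1/5718 = -199979/114360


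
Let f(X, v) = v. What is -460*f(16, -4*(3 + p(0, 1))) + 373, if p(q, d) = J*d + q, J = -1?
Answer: 4053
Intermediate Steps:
p(q, d) = q - d (p(q, d) = -d + q = q - d)
-460*f(16, -4*(3 + p(0, 1))) + 373 = -(-1840)*(3 + (0 - 1*1)) + 373 = -(-1840)*(3 + (0 - 1)) + 373 = -(-1840)*(3 - 1) + 373 = -(-1840)*2 + 373 = -460*(-8) + 373 = 3680 + 373 = 4053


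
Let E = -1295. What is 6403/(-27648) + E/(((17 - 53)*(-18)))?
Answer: -184969/82944 ≈ -2.2300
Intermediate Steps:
6403/(-27648) + E/(((17 - 53)*(-18))) = 6403/(-27648) - 1295*(-1/(18*(17 - 53))) = 6403*(-1/27648) - 1295/((-36*(-18))) = -6403/27648 - 1295/648 = -184969/82944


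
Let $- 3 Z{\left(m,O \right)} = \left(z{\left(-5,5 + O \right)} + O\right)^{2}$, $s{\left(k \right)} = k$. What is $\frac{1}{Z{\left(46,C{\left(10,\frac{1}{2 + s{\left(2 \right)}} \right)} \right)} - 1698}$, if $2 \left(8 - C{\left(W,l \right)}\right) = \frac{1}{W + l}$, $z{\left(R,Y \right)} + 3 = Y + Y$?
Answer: $- \frac{5043}{10163239} \approx -0.0004962$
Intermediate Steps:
$z{\left(R,Y \right)} = -3 + 2 Y$ ($z{\left(R,Y \right)} = -3 + \left(Y + Y\right) = -3 + 2 Y$)
$C{\left(W,l \right)} = 8 - \frac{1}{2 \left(W + l\right)}$
$Z{\left(m,O \right)} = - \frac{\left(7 + 3 O\right)^{2}}{3}$ ($Z{\left(m,O \right)} = - \frac{\left(\left(-3 + 2 \left(5 + O\right)\right) + O\right)^{2}}{3} = - \frac{\left(\left(-3 + \left(10 + 2 O\right)\right) + O\right)^{2}}{3} = - \frac{\left(\left(7 + 2 O\right) + O\right)^{2}}{3} = - \frac{\left(7 + 3 O\right)^{2}}{3}$)
$\frac{1}{Z{\left(46,C{\left(10,\frac{1}{2 + s{\left(2 \right)}} \right)} \right)} - 1698} = \frac{1}{- \frac{\left(7 + 3 \frac{- \frac{1}{2} + 8 \cdot 10 + \frac{8}{2 + 2}}{10 + \frac{1}{2 + 2}}\right)^{2}}{3} - 1698} = \frac{1}{- \frac{\left(7 + 3 \frac{- \frac{1}{2} + 80 + \frac{8}{4}}{10 + \frac{1}{4}}\right)^{2}}{3} - 1698} = \frac{1}{- \frac{\left(7 + 3 \frac{- \frac{1}{2} + 80 + 8 \cdot \frac{1}{4}}{10 + \frac{1}{4}}\right)^{2}}{3} - 1698} = \frac{1}{- \frac{\left(7 + 3 \frac{- \frac{1}{2} + 80 + 2}{\frac{41}{4}}\right)^{2}}{3} - 1698} = \frac{1}{- \frac{\left(7 + 3 \cdot \frac{4}{41} \cdot \frac{163}{2}\right)^{2}}{3} - 1698} = \frac{1}{- \frac{\left(7 + 3 \cdot \frac{326}{41}\right)^{2}}{3} - 1698} = \frac{1}{- \frac{\left(7 + \frac{978}{41}\right)^{2}}{3} - 1698} = \frac{1}{- \frac{\left(\frac{1265}{41}\right)^{2}}{3} - 1698} = \frac{1}{\left(- \frac{1}{3}\right) \frac{1600225}{1681} - 1698} = \frac{1}{- \frac{1600225}{5043} - 1698} = \frac{1}{- \frac{10163239}{5043}} = - \frac{5043}{10163239}$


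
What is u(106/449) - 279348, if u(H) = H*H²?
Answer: -25286258239436/90518849 ≈ -2.7935e+5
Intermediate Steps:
u(H) = H³
u(106/449) - 279348 = (106/449)³ - 279348 = 1191016/90518849 - 279348 = -25286258239436/90518849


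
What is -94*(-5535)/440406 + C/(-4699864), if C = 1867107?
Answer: 90167061951/114991572488 ≈ 0.78412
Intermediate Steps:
-94*(-5535)/440406 + C/(-4699864) = -94*(-5535)/440406 + 1867107/(-4699864) = 520290*(1/440406) + 1867107*(-1/4699864) = 28905/24467 - 1867107/4699864 = 90167061951/114991572488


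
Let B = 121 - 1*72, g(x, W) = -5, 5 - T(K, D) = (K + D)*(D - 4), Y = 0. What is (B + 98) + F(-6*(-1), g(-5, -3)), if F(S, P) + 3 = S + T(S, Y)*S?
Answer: 324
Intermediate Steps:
T(K, D) = 5 - (-4 + D)*(D + K) (T(K, D) = 5 - (K + D)*(D - 4) = 5 - (D + K)*(-4 + D) = 5 - (-4 + D)*(D + K))
F(S, P) = -3 + S + S*(5 + 4*S) (F(S, P) = -3 + (S + (5 - 1*0² + 4*0 + 4*S - 1*0*S)*S) = -3 + (S + (5 - 1*0 + 0 + 4*S + 0)*S) = -3 + (S + (5 + 0 + 0 + 4*S + 0)*S) = -3 + (S + (5 + 4*S)*S) = -3 + (S + S*(5 + 4*S)) = -3 + S + S*(5 + 4*S))
B = 49 (B = 121 - 72 = 49)
(B + 98) + F(-6*(-1), g(-5, -3)) = (49 + 98) + (-3 - 6*(-1) + (-6*(-1))*(5 + 4*(-6*(-1)))) = 147 + (-3 + 6 + 6*(5 + 4*6)) = 147 + (-3 + 6 + 6*(5 + 24)) = 147 + (-3 + 6 + 6*29) = 147 + (-3 + 6 + 174) = 147 + 177 = 324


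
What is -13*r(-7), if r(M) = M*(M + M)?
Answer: -1274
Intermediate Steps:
r(M) = 2*M**2 (r(M) = M*(2*M) = 2*M**2)
-13*r(-7) = -26*(-7)**2 = -26*49 = -13*98 = -1274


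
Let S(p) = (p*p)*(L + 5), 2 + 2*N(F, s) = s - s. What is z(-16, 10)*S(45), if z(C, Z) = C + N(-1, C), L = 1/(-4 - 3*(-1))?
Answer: -137700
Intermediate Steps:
N(F, s) = -1 (N(F, s) = -1 + (s - s)/2 = -1 + (½)*0 = -1 + 0 = -1)
L = -1 (L = 1/(-4 + 3) = 1/(-1) = -1)
z(C, Z) = -1 + C (z(C, Z) = C - 1 = -1 + C)
S(p) = 4*p² (S(p) = (p*p)*(-1 + 5) = p²*4 = 4*p²)
z(-16, 10)*S(45) = (-1 - 16)*(4*45²) = -68*2025 = -17*8100 = -137700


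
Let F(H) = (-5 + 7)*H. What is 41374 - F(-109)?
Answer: 41592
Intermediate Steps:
F(H) = 2*H
41374 - F(-109) = 41374 - 2*(-109) = 41374 - 1*(-218) = 41374 + 218 = 41592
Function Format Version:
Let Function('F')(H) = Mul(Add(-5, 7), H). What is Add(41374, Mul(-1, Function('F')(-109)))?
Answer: 41592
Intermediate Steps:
Function('F')(H) = Mul(2, H)
Add(41374, Mul(-1, Function('F')(-109))) = Add(41374, Mul(-1, Mul(2, -109))) = Add(41374, Mul(-1, -218)) = Add(41374, 218) = 41592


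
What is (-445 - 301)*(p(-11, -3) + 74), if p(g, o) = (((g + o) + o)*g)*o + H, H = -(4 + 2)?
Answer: 367778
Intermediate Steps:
H = -6 (H = -1*6 = -6)
p(g, o) = -6 + g*o*(g + 2*o) (p(g, o) = (((g + o) + o)*g)*o - 6 = ((g + 2*o)*g)*o - 6 = (g*(g + 2*o))*o - 6 = g*o*(g + 2*o) - 6 = -6 + g*o*(g + 2*o))
(-445 - 301)*(p(-11, -3) + 74) = (-445 - 301)*((-6 - 3*(-11)**2 + 2*(-11)*(-3)**2) + 74) = -746*((-6 - 3*121 + 2*(-11)*9) + 74) = -746*((-6 - 363 - 198) + 74) = -746*(-567 + 74) = -746*(-493) = 367778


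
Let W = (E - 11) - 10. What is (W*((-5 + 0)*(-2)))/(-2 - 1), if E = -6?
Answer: 90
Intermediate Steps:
W = -27 (W = (-6 - 11) - 10 = -17 - 10 = -27)
(W*((-5 + 0)*(-2)))/(-2 - 1) = (-27*(-5 + 0)*(-2))/(-2 - 1) = -(-135)*(-2)/(-3) = -27*10*(-1/3) = -270*(-1/3) = 90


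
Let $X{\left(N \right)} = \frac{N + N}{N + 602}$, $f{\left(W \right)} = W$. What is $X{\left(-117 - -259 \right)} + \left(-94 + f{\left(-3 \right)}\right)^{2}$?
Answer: $\frac{1750145}{186} \approx 9409.4$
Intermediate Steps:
$X{\left(N \right)} = \frac{2 N}{602 + N}$
$X{\left(-117 - -259 \right)} + \left(-94 + f{\left(-3 \right)}\right)^{2} = \frac{2 \left(-117 - -259\right)}{602 - -142} + \left(-94 - 3\right)^{2} = \frac{2 \left(-117 + 259\right)}{602 + \left(-117 + 259\right)} + \left(-97\right)^{2} = 2 \cdot 142 \frac{1}{602 + 142} + 9409 = 2 \cdot 142 \cdot \frac{1}{744} + 9409 = \frac{71}{186} + 9409 = \frac{1750145}{186}$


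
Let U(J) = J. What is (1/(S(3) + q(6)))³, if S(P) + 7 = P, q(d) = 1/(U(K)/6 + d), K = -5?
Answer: -29791/1643032 ≈ -0.018132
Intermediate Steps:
q(d) = 1/(-⅚ + d) (q(d) = 1/(-5/6 + d) = 1/(-5*⅙ + d) = 1/(-⅚ + d))
S(P) = -7 + P
(1/(S(3) + q(6)))³ = (1/((-7 + 3) + 6/(-5 + 6*6)))³ = (1/(-4 + 6/(-5 + 36)))³ = (1/(-4 + 6/31))³ = (1/(-118/31))³ = (-31/118)³ = -29791/1643032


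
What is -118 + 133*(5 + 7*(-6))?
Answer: -5039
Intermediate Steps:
-118 + 133*(5 + 7*(-6)) = -118 + 133*(5 - 42) = -118 + 133*(-37) = -118 - 4921 = -5039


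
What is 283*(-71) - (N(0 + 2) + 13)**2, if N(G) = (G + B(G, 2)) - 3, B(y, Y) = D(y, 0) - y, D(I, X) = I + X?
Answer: -20237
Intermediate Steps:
B(y, Y) = 0 (B(y, Y) = (y + 0) - y = y - y = 0)
N(G) = -3 + G (N(G) = (G + 0) - 3 = G - 3 = -3 + G)
283*(-71) - (N(0 + 2) + 13)**2 = 283*(-71) - ((-3 + (0 + 2)) + 13)**2 = -20093 - ((-3 + 2) + 13)**2 = -20093 - (-1 + 13)**2 = -20093 - 1*12**2 = -20093 - 1*144 = -20093 - 144 = -20237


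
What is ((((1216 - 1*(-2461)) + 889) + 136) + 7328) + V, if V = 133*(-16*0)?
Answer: 12030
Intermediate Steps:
V = 0 (V = 133*0 = 0)
((((1216 - 1*(-2461)) + 889) + 136) + 7328) + V = ((((1216 - 1*(-2461)) + 889) + 136) + 7328) + 0 = ((((1216 + 2461) + 889) + 136) + 7328) + 0 = (((3677 + 889) + 136) + 7328) + 0 = ((4566 + 136) + 7328) + 0 = (4702 + 7328) + 0 = 12030 + 0 = 12030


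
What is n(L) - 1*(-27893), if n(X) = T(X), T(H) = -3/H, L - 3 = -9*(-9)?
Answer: 781003/28 ≈ 27893.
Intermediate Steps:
L = 84 (L = 3 - 9*(-9) = 3 + 81 = 84)
n(X) = -3/X
n(L) - 1*(-27893) = -3/84 - 1*(-27893) = -3*1/84 + 27893 = -1/28 + 27893 = 781003/28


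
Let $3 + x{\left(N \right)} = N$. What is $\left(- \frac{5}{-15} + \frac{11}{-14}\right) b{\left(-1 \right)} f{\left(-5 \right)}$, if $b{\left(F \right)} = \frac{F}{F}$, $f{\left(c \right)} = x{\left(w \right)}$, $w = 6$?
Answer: $- \frac{19}{14} \approx -1.3571$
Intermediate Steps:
$x{\left(N \right)} = -3 + N$
$f{\left(c \right)} = 3$ ($f{\left(c \right)} = -3 + 6 = 3$)
$b{\left(F \right)} = 1$
$\left(- \frac{5}{-15} + \frac{11}{-14}\right) b{\left(-1 \right)} f{\left(-5 \right)} = \left(- \frac{5}{-15} + \frac{11}{-14}\right) 1 \cdot 3 = \left(\left(-5\right) \left(- \frac{1}{15}\right) + 11 \left(- \frac{1}{14}\right)\right) 1 \cdot 3 = \left(\frac{1}{3} - \frac{11}{14}\right) 1 \cdot 3 = \left(- \frac{19}{42}\right) 1 \cdot 3 = \left(- \frac{19}{42}\right) 3 = - \frac{19}{14}$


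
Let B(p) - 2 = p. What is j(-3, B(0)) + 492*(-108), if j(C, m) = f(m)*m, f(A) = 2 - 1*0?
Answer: -53132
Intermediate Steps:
f(A) = 2 (f(A) = 2 + 0 = 2)
B(p) = 2 + p
j(C, m) = 2*m
j(-3, B(0)) + 492*(-108) = 2*(2 + 0) + 492*(-108) = 2*2 - 53136 = 4 - 53136 = -53132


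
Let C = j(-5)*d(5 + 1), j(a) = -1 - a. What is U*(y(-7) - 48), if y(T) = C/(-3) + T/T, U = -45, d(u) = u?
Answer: 2475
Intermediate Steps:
C = 24 (C = (-1 - 1*(-5))*(5 + 1) = (-1 + 5)*6 = 4*6 = 24)
y(T) = -7 (y(T) = 24/(-3) + T/T = 24*(-⅓) + 1 = -8 + 1 = -7)
U*(y(-7) - 48) = -45*(-7 - 48) = -45*(-55) = 2475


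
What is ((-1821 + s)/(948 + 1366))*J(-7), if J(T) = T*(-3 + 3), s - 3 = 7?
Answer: 0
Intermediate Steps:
s = 10 (s = 3 + 7 = 10)
J(T) = 0 (J(T) = T*0 = 0)
((-1821 + s)/(948 + 1366))*J(-7) = ((-1821 + 10)/(948 + 1366))*0 = -1811/2314*0 = 0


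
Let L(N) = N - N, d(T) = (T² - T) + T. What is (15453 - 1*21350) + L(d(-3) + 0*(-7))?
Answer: -5897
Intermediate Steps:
d(T) = T²
L(N) = 0
(15453 - 1*21350) + L(d(-3) + 0*(-7)) = (15453 - 1*21350) + 0 = (15453 - 21350) + 0 = -5897 + 0 = -5897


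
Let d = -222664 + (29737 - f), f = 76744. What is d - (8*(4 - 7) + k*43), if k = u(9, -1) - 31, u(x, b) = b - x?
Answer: -267884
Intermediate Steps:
k = -41 (k = (-1 - 1*9) - 31 = (-1 - 9) - 31 = -10 - 31 = -41)
d = -269671 (d = -222664 + (29737 - 1*76744) = -222664 + (29737 - 76744) = -222664 - 47007 = -269671)
d - (8*(4 - 7) + k*43) = -269671 - (8*(4 - 7) - 41*43) = -269671 - (8*(-3) - 1763) = -269671 - (-24 - 1763) = -269671 - 1*(-1787) = -269671 + 1787 = -267884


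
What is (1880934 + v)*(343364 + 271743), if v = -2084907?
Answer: -125465220111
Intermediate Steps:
(1880934 + v)*(343364 + 271743) = (1880934 - 2084907)*(343364 + 271743) = -203973*615107 = -125465220111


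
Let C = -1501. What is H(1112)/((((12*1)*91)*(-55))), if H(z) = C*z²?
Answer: 464013136/15015 ≈ 30903.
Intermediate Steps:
H(z) = -1501*z²
H(1112)/((((12*1)*91)*(-55))) = (-1501*1112²)/((((12*1)*91)*(-55))) = (-1501*1236544)/(((12*91)*(-55))) = -1856052544/(1092*(-55)) = -1856052544/(-60060) = -1856052544*(-1/60060) = 464013136/15015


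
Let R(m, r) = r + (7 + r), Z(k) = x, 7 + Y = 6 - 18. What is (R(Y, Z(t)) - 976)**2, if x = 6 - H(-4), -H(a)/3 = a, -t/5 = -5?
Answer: 962361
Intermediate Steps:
t = 25 (t = -5*(-5) = 25)
H(a) = -3*a
Y = -19 (Y = -7 + (6 - 18) = -7 - 12 = -19)
x = -6 (x = 6 - (-3)*(-4) = 6 - 1*12 = 6 - 12 = -6)
Z(k) = -6
R(m, r) = 7 + 2*r
(R(Y, Z(t)) - 976)**2 = ((7 + 2*(-6)) - 976)**2 = ((7 - 12) - 976)**2 = (-5 - 976)**2 = (-981)**2 = 962361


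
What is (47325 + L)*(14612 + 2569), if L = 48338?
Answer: 1643586003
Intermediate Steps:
(47325 + L)*(14612 + 2569) = (47325 + 48338)*(14612 + 2569) = 95663*17181 = 1643586003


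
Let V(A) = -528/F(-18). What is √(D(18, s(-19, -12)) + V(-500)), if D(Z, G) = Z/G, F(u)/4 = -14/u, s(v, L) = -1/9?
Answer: 3*I*√1806/7 ≈ 18.213*I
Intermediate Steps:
s(v, L) = -⅑ (s(v, L) = -1*⅑ = -⅑)
F(u) = -56/u (F(u) = 4*(-14/u) = -56/u)
V(A) = -1188/7 (V(A) = -528/((-56/(-18))) = -528/((-56*(-1/18))) = -528/28/9 = -528*9/28 = -1188/7)
√(D(18, s(-19, -12)) + V(-500)) = √(18/(-⅑) - 1188/7) = √(18*(-9) - 1188/7) = √(-162 - 1188/7) = √(-2322/7) = 3*I*√1806/7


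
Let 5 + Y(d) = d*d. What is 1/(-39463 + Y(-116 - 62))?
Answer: -1/7784 ≈ -0.00012847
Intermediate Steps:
Y(d) = -5 + d**2 (Y(d) = -5 + d*d = -5 + d**2)
1/(-39463 + Y(-116 - 62)) = 1/(-39463 + (-5 + (-116 - 62)**2)) = 1/(-39463 + (-5 + (-178)**2)) = 1/(-39463 + (-5 + 31684)) = 1/(-39463 + 31679) = 1/(-7784) = -1/7784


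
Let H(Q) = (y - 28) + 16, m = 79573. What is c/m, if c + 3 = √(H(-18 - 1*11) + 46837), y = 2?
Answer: -3/79573 + 33*√43/79573 ≈ 0.0026818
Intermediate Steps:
H(Q) = -10 (H(Q) = (2 - 28) + 16 = -26 + 16 = -10)
c = -3 + 33*√43 (c = -3 + √(-10 + 46837) = -3 + √46827 = -3 + 33*√43 ≈ 213.40)
c/m = (-3 + 33*√43)/79573 = (-3 + 33*√43)*(1/79573) = -3/79573 + 33*√43/79573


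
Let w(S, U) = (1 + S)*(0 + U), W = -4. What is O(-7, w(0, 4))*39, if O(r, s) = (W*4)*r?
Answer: 4368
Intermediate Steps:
w(S, U) = U*(1 + S) (w(S, U) = (1 + S)*U = U*(1 + S))
O(r, s) = -16*r (O(r, s) = (-4*4)*r = -16*r)
O(-7, w(0, 4))*39 = -16*(-7)*39 = 112*39 = 4368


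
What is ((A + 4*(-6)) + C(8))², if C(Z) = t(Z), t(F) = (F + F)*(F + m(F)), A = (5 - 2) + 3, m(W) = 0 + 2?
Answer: 20164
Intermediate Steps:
m(W) = 2
A = 6 (A = 3 + 3 = 6)
t(F) = 2*F*(2 + F) (t(F) = (F + F)*(F + 2) = (2*F)*(2 + F) = 2*F*(2 + F))
C(Z) = 2*Z*(2 + Z)
((A + 4*(-6)) + C(8))² = ((6 + 4*(-6)) + 2*8*(2 + 8))² = ((6 - 24) + 2*8*10)² = (-18 + 160)² = 142² = 20164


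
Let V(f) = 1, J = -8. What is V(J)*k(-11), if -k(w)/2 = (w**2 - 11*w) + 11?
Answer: -506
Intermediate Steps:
k(w) = -22 - 2*w**2 + 22*w (k(w) = -2*((w**2 - 11*w) + 11) = -2*(11 + w**2 - 11*w) = -22 - 2*w**2 + 22*w)
V(J)*k(-11) = 1*(-22 - 2*(-11)**2 + 22*(-11)) = 1*(-22 - 2*121 - 242) = 1*(-22 - 242 - 242) = 1*(-506) = -506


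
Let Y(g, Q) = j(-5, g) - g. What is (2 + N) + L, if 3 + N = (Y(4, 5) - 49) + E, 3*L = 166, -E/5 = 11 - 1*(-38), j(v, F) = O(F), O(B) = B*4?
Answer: -683/3 ≈ -227.67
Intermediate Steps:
O(B) = 4*B
j(v, F) = 4*F
Y(g, Q) = 3*g (Y(g, Q) = 4*g - g = 3*g)
E = -245 (E = -5*(11 - 1*(-38)) = -5*(11 + 38) = -5*49 = -245)
L = 166/3 (L = (1/3)*166 = 166/3 ≈ 55.333)
N = -285 (N = -3 + ((3*4 - 49) - 245) = -3 + ((12 - 49) - 245) = -3 + (-37 - 245) = -3 - 282 = -285)
(2 + N) + L = (2 - 285) + 166/3 = -283 + 166/3 = -683/3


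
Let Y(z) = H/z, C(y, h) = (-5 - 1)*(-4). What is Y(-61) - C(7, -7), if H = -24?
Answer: -1440/61 ≈ -23.607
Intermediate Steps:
C(y, h) = 24 (C(y, h) = -6*(-4) = 24)
Y(z) = -24/z
Y(-61) - C(7, -7) = -24/(-61) - 1*24 = -24*(-1/61) - 24 = 24/61 - 24 = -1440/61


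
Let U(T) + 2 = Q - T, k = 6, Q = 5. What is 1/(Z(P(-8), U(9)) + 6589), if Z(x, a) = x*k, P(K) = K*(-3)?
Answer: 1/6733 ≈ 0.00014852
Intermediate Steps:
U(T) = 3 - T (U(T) = -2 + (5 - T) = 3 - T)
P(K) = -3*K
Z(x, a) = 6*x (Z(x, a) = x*6 = 6*x)
1/(Z(P(-8), U(9)) + 6589) = 1/(6*(-3*(-8)) + 6589) = 1/(6*24 + 6589) = 1/(144 + 6589) = 1/6733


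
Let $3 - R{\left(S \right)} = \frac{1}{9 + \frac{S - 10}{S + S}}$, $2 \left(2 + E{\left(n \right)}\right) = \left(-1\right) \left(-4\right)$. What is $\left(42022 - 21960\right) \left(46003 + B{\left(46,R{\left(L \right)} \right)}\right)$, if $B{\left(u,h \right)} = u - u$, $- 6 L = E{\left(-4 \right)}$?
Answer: $922912186$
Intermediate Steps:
$E{\left(n \right)} = 0$ ($E{\left(n \right)} = -2 + \frac{\left(-1\right) \left(-4\right)}{2} = -2 + \frac{1}{2} \cdot 4 = -2 + 2 = 0$)
$L = 0$ ($L = \left(- \frac{1}{6}\right) 0 = 0$)
$R{\left(S \right)} = 3 - \frac{1}{9 + \frac{-10 + S}{2 S}}$ ($R{\left(S \right)} = 3 - \frac{1}{9 + \frac{S - 10}{S + S}} = 3 - \frac{1}{9 + \frac{-10 + S}{2 S}}$)
$B{\left(u,h \right)} = 0$
$\left(42022 - 21960\right) \left(46003 + B{\left(46,R{\left(L \right)} \right)}\right) = \left(42022 - 21960\right) \left(46003 + 0\right) = 20062 \cdot 46003 = 922912186$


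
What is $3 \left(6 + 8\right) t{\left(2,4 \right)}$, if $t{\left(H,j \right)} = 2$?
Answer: $84$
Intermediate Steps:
$3 \left(6 + 8\right) t{\left(2,4 \right)} = 3 \left(6 + 8\right) 2 = 3 \cdot 14 \cdot 2 = 42 \cdot 2 = 84$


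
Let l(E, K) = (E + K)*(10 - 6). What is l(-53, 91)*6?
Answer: 912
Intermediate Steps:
l(E, K) = 4*E + 4*K (l(E, K) = (E + K)*4 = 4*E + 4*K)
l(-53, 91)*6 = (4*(-53) + 4*91)*6 = (-212 + 364)*6 = 152*6 = 912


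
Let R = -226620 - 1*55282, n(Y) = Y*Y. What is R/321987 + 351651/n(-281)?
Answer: 90967786715/25424415507 ≈ 3.5780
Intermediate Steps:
n(Y) = Y²
R = -281902 (R = -226620 - 55282 = -281902)
R/321987 + 351651/n(-281) = -281902/321987 + 351651/((-281)²) = -281902*1/321987 + 351651/78961 = -281902/321987 + 351651*(1/78961) = -281902/321987 + 351651/78961 = 90967786715/25424415507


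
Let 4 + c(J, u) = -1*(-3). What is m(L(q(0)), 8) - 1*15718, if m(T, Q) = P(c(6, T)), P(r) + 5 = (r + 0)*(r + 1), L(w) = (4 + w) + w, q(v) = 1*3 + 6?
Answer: -15723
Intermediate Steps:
c(J, u) = -1 (c(J, u) = -4 - 1*(-3) = -4 + 3 = -1)
q(v) = 9 (q(v) = 3 + 6 = 9)
L(w) = 4 + 2*w
P(r) = -5 + r*(1 + r) (P(r) = -5 + (r + 0)*(r + 1) = -5 + r*(1 + r))
m(T, Q) = -5 (m(T, Q) = -5 - 1 + (-1)² = -5 - 1 + 1 = -5)
m(L(q(0)), 8) - 1*15718 = -5 - 1*15718 = -5 - 15718 = -15723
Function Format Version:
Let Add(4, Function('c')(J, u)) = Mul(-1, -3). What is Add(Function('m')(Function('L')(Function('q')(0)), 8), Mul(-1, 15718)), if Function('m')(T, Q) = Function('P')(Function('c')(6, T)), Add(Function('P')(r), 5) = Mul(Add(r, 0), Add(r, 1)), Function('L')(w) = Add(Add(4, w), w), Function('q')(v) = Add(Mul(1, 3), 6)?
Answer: -15723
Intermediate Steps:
Function('c')(J, u) = -1 (Function('c')(J, u) = Add(-4, Mul(-1, -3)) = Add(-4, 3) = -1)
Function('q')(v) = 9 (Function('q')(v) = Add(3, 6) = 9)
Function('L')(w) = Add(4, Mul(2, w))
Function('P')(r) = Add(-5, Mul(r, Add(1, r))) (Function('P')(r) = Add(-5, Mul(Add(r, 0), Add(r, 1))) = Add(-5, Mul(r, Add(1, r))))
Function('m')(T, Q) = -5 (Function('m')(T, Q) = Add(-5, -1, Pow(-1, 2)) = Add(-5, -1, 1) = -5)
Add(Function('m')(Function('L')(Function('q')(0)), 8), Mul(-1, 15718)) = Add(-5, Mul(-1, 15718)) = Add(-5, -15718) = -15723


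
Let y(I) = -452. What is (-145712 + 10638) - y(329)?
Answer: -134622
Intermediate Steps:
(-145712 + 10638) - y(329) = (-145712 + 10638) - 1*(-452) = -135074 + 452 = -134622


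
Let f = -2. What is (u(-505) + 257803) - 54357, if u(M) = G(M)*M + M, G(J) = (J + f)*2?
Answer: 715011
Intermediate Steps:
G(J) = -4 + 2*J (G(J) = (J - 2)*2 = (-2 + J)*2 = -4 + 2*J)
u(M) = M + M*(-4 + 2*M) (u(M) = (-4 + 2*M)*M + M = M*(-4 + 2*M) + M = M + M*(-4 + 2*M))
(u(-505) + 257803) - 54357 = (-505*(-3 + 2*(-505)) + 257803) - 54357 = (-505*(-3 - 1010) + 257803) - 54357 = (-505*(-1013) + 257803) - 54357 = (511565 + 257803) - 54357 = 769368 - 54357 = 715011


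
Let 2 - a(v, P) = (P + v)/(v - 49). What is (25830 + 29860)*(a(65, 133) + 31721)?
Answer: 7063858825/4 ≈ 1.7660e+9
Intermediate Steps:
a(v, P) = 2 - (P + v)/(-49 + v) (a(v, P) = 2 - (P + v)/(v - 49) = 2 - (P + v)/(-49 + v))
(25830 + 29860)*(a(65, 133) + 31721) = (25830 + 29860)*((-98 + 65 - 1*133)/(-49 + 65) + 31721) = 55690*((-98 + 65 - 133)/16 + 31721) = 55690*((1/16)*(-166) + 31721) = 55690*(-83/8 + 31721) = 55690*(253685/8) = 7063858825/4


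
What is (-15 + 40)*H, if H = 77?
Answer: 1925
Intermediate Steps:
(-15 + 40)*H = (-15 + 40)*77 = 25*77 = 1925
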